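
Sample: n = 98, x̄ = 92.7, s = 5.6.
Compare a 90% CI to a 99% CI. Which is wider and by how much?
99% CI is wider by 1.09

df = 97
90% CI: t* = 1.661, (91.76, 93.64), width = 2 · t* · s/√n = 1.88
99% CI: t* = 2.627, (91.21, 94.19), width = 2 · t* · s/√n = 2.97

The 99% CI is wider by 2.97 - 1.88 = 1.09.
Higher confidence requires a wider interval.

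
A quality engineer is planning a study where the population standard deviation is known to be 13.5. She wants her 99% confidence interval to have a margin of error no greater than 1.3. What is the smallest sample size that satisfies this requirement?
n ≥ 716

For margin E ≤ 1.3:
n ≥ (z* · σ / E)²
n ≥ (2.576 · 13.5 / 1.3)²
n ≥ 715.60

Minimum n = 716 (rounding up)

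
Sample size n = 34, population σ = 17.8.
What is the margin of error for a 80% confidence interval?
Margin of error = 3.91

Margin of error = z* · σ/√n
= 1.282 · 17.8/√34
= 1.282 · 17.8/5.8310
= 3.91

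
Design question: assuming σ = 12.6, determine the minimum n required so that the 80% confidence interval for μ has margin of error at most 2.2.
n ≥ 54

For margin E ≤ 2.2:
n ≥ (z* · σ / E)²
n ≥ (1.282 · 12.6 / 2.2)²
n ≥ 53.91

Minimum n = 54 (rounding up)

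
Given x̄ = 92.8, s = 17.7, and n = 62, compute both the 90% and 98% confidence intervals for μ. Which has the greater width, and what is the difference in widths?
98% CI is wider by 3.23

df = 61
90% CI: t* = 1.670, (89.05, 96.55), width = 2 · t* · s/√n = 7.51
98% CI: t* = 2.389, (87.43, 98.17), width = 2 · t* · s/√n = 10.74

The 98% CI is wider by 10.74 - 7.51 = 3.23.
Higher confidence requires a wider interval.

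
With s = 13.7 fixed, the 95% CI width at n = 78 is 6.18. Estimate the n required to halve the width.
n ≈ 312

CI width ∝ 1/√n
To reduce width by factor 2, need √n to grow by 2 → need 2² = 4 times as many samples.

Current: n = 78, width = 6.18
New: n = 312, width ≈ 3.05

Width reduced by factor of 6.18/3.05 = 2.03.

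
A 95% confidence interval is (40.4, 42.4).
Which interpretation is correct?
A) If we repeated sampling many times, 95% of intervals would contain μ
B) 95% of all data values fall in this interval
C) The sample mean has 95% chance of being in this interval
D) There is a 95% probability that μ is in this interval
A

A) Correct — this is the frequentist long-run coverage interpretation.
B) Wrong — a CI is about the parameter μ, not individual data values.
C) Wrong — x̄ is observed and sits in the interval by construction.
D) Wrong — μ is fixed; the randomness lives in the interval, not in μ.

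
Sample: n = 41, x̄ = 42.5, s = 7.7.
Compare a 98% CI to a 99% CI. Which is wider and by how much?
99% CI is wider by 0.67

df = 40
98% CI: t* = 2.423, (39.59, 45.41), width = 2 · t* · s/√n = 5.83
99% CI: t* = 2.704, (39.25, 45.75), width = 2 · t* · s/√n = 6.50

The 99% CI is wider by 6.50 - 5.83 = 0.67.
Higher confidence requires a wider interval.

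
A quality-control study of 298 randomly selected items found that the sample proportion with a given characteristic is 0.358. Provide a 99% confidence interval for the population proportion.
(0.286, 0.430)

Proportion CI:
SE = √(p̂(1-p̂)/n) = √(0.358 · 0.642 / 298) = 0.02777

z* = 2.576
Margin = z* · SE = 2.576 · 0.02777 = 0.0715

CI: 0.358 ± 0.0715 = (0.286, 0.430)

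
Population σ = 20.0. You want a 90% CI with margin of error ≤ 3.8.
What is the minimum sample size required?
n ≥ 75

For margin E ≤ 3.8:
n ≥ (z* · σ / E)²
n ≥ (1.645 · 20.0 / 3.8)²
n ≥ 74.96

Minimum n = 75 (rounding up)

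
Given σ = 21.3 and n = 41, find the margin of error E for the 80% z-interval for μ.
Margin of error = 4.26

Margin of error = z* · σ/√n
= 1.282 · 21.3/√41
= 1.282 · 21.3/6.4031
= 4.26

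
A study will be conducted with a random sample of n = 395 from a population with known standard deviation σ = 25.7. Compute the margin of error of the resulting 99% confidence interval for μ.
Margin of error = 3.33

Margin of error = z* · σ/√n
= 2.576 · 25.7/√395
= 2.576 · 25.7/19.8746
= 3.33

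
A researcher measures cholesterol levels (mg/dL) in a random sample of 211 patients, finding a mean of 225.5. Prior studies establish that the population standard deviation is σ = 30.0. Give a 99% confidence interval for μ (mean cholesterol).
(220.18, 230.82)

z-interval (σ known):
z* = 2.576 for 99% confidence

Margin of error = z* · σ/√n = 2.576 · 30.0/√211 = 5.32

CI: (225.5 - 5.32, 225.5 + 5.32) = (220.18, 230.82)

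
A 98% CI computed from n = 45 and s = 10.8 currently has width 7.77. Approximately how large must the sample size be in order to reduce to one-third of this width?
n ≈ 405

CI width ∝ 1/√n
To reduce width by factor 3, need √n to grow by 3 → need 3² = 9 times as many samples.

Current: n = 45, width = 7.77
New: n = 405, width ≈ 2.51

Width reduced by factor of 7.77/2.51 = 3.10.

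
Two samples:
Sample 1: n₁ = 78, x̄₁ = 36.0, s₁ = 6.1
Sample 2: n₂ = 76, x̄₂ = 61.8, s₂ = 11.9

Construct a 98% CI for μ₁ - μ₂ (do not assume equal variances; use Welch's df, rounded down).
(-29.41, -22.19)

Difference: x̄₁ - x̄₂ = -25.80
SE = √(s₁²/n₁ + s₂²/n₂) = √(6.1²/78 + 11.9²/76) = 1.5298
df = 111.22 → 111 (Welch–Satterthwaite, rounded down)
t* = 2.360

CI: -25.80 ± 2.360 · 1.5298 = -25.80 ± 3.61 = (-29.41, -22.19)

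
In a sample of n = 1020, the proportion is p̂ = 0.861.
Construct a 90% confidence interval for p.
(0.843, 0.879)

Proportion CI:
SE = √(p̂(1-p̂)/n) = √(0.861 · 0.139 / 1020) = 0.01083

z* = 1.645
Margin = z* · SE = 1.645 · 0.01083 = 0.0178

CI: 0.861 ± 0.0178 = (0.843, 0.879)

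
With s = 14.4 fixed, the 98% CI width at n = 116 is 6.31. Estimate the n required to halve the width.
n ≈ 464

CI width ∝ 1/√n
To reduce width by factor 2, need √n to grow by 2 → need 2² = 4 times as many samples.

Current: n = 116, width = 6.31
New: n = 464, width ≈ 3.12

Width reduced by factor of 6.31/3.12 = 2.02.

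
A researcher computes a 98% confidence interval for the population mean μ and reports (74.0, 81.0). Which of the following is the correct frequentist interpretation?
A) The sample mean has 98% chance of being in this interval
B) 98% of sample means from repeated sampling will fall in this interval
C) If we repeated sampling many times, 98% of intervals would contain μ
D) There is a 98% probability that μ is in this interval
C

A) Wrong — x̄ is observed and sits in the interval by construction.
B) Wrong — coverage applies to intervals containing μ, not to future x̄ values.
C) Correct — this is the frequentist long-run coverage interpretation.
D) Wrong — μ is fixed; the randomness lives in the interval, not in μ.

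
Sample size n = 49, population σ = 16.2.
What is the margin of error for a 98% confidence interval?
Margin of error = 5.38

Margin of error = z* · σ/√n
= 2.326 · 16.2/√49
= 2.326 · 16.2/7.0000
= 5.38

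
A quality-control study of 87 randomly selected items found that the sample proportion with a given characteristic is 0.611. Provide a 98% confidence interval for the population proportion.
(0.489, 0.733)

Proportion CI:
SE = √(p̂(1-p̂)/n) = √(0.611 · 0.389 / 87) = 0.05227

z* = 2.326
Margin = z* · SE = 2.326 · 0.05227 = 0.1216

CI: 0.611 ± 0.1216 = (0.489, 0.733)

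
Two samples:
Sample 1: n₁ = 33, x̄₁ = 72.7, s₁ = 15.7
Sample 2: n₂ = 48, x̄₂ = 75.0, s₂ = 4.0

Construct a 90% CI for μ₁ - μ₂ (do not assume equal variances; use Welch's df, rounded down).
(-7.02, 2.42)

Difference: x̄₁ - x̄₂ = -2.30
SE = √(s₁²/n₁ + s₂²/n₂) = √(15.7²/33 + 4.0²/48) = 2.7933
df = 34.87 → 34 (Welch–Satterthwaite, rounded down)
t* = 1.691

CI: -2.30 ± 1.691 · 2.7933 = -2.30 ± 4.72 = (-7.02, 2.42)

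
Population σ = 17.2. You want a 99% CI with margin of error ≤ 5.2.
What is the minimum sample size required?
n ≥ 73

For margin E ≤ 5.2:
n ≥ (z* · σ / E)²
n ≥ (2.576 · 17.2 / 5.2)²
n ≥ 72.60

Minimum n = 73 (rounding up)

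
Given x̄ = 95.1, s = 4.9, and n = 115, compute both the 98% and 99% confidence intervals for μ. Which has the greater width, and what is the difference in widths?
99% CI is wider by 0.23

df = 114
98% CI: t* = 2.360, (94.02, 96.18), width = 2 · t* · s/√n = 2.16
99% CI: t* = 2.620, (93.90, 96.30), width = 2 · t* · s/√n = 2.39

The 99% CI is wider by 2.39 - 2.16 = 0.23.
Higher confidence requires a wider interval.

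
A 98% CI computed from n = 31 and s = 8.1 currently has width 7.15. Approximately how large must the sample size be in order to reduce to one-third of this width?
n ≈ 279

CI width ∝ 1/√n
To reduce width by factor 3, need √n to grow by 3 → need 3² = 9 times as many samples.

Current: n = 31, width = 7.15
New: n = 279, width ≈ 2.27

Width reduced by factor of 7.15/2.27 = 3.15.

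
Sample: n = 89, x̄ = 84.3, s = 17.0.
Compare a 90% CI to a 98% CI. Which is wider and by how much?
98% CI is wider by 2.55

df = 88
90% CI: t* = 1.662, (81.31, 87.29), width = 2 · t* · s/√n = 5.99
98% CI: t* = 2.369, (80.03, 88.57), width = 2 · t* · s/√n = 8.54

The 98% CI is wider by 8.54 - 5.99 = 2.55.
Higher confidence requires a wider interval.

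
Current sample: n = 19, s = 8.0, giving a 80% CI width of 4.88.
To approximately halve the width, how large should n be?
n ≈ 76

CI width ∝ 1/√n
To reduce width by factor 2, need √n to grow by 2 → need 2² = 4 times as many samples.

Current: n = 19, width = 4.88
New: n = 76, width ≈ 2.37

Width reduced by factor of 4.88/2.37 = 2.06.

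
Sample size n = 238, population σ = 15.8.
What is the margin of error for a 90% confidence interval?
Margin of error = 1.68

Margin of error = z* · σ/√n
= 1.645 · 15.8/√238
= 1.645 · 15.8/15.4272
= 1.68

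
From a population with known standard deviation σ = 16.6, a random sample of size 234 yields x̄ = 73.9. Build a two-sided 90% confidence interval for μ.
(72.11, 75.69)

z-interval (σ known):
z* = 1.645 for 90% confidence

Margin of error = z* · σ/√n = 1.645 · 16.6/√234 = 1.79

CI: (73.9 - 1.79, 73.9 + 1.79) = (72.11, 75.69)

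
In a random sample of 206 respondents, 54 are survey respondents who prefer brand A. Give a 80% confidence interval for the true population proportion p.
(0.223, 0.301)

Proportion CI:
p̂ = 54/206 = 0.26214
SE = √(p̂(1-p̂)/n) = √(0.26214 · 0.73786 / 206) = 0.03064

z* = 1.282
Margin = z* · SE = 1.282 · 0.03064 = 0.0393

CI: 0.26214 ± 0.0393 = (0.223, 0.301)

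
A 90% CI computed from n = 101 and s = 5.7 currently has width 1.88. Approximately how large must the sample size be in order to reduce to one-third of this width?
n ≈ 909

CI width ∝ 1/√n
To reduce width by factor 3, need √n to grow by 3 → need 3² = 9 times as many samples.

Current: n = 101, width = 1.88
New: n = 909, width ≈ 0.62

Width reduced by factor of 1.88/0.62 = 3.03.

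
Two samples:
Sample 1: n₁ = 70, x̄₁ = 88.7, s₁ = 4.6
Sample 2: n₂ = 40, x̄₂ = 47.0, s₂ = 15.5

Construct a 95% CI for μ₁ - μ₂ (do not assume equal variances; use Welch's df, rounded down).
(36.63, 46.77)

Difference: x̄₁ - x̄₂ = 41.70
SE = √(s₁²/n₁ + s₂²/n₂) = √(4.6²/70 + 15.5²/40) = 2.5117
df = 42.96 → 42 (Welch–Satterthwaite, rounded down)
t* = 2.018

CI: 41.70 ± 2.018 · 2.5117 = 41.70 ± 5.07 = (36.63, 46.77)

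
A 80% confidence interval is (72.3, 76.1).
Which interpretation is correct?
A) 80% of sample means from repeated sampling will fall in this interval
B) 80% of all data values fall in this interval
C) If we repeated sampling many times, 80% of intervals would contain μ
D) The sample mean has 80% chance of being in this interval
C

A) Wrong — coverage applies to intervals containing μ, not to future x̄ values.
B) Wrong — a CI is about the parameter μ, not individual data values.
C) Correct — this is the frequentist long-run coverage interpretation.
D) Wrong — x̄ is observed and sits in the interval by construction.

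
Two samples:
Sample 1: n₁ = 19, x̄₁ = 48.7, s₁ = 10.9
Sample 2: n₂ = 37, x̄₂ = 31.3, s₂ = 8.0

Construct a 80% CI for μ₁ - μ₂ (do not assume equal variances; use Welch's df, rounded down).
(13.69, 21.11)

Difference: x̄₁ - x̄₂ = 17.40
SE = √(s₁²/n₁ + s₂²/n₂) = √(10.9²/19 + 8.0²/37) = 2.8254
df = 28.25 → 28 (Welch–Satterthwaite, rounded down)
t* = 1.313

CI: 17.40 ± 1.313 · 2.8254 = 17.40 ± 3.71 = (13.69, 21.11)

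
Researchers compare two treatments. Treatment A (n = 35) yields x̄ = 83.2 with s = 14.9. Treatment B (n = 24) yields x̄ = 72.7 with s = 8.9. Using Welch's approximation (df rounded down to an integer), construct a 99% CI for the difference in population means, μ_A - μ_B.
(2.22, 18.78)

Difference: x̄₁ - x̄₂ = 10.50
SE = √(s₁²/n₁ + s₂²/n₂) = √(14.9²/35 + 8.9²/24) = 3.1054
df = 56.12 → 56 (Welch–Satterthwaite, rounded down)
t* = 2.667

CI: 10.50 ± 2.667 · 3.1054 = 10.50 ± 8.28 = (2.22, 18.78)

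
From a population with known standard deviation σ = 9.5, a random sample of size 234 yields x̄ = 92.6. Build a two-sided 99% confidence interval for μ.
(91.00, 94.20)

z-interval (σ known):
z* = 2.576 for 99% confidence

Margin of error = z* · σ/√n = 2.576 · 9.5/√234 = 1.60

CI: (92.6 - 1.60, 92.6 + 1.60) = (91.00, 94.20)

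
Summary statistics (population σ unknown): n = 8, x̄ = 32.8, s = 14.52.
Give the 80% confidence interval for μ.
(25.54, 40.06)

t-interval (σ unknown):
df = n - 1 = 7
t* = 1.415 for 80% confidence

Margin of error = t* · s/√n = 1.415 · 14.52/√8 = 7.26

CI: (25.54, 40.06)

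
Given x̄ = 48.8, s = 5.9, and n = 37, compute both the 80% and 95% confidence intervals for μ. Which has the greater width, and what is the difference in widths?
95% CI is wider by 1.40

df = 36
80% CI: t* = 1.306, (47.53, 50.07), width = 2 · t* · s/√n = 2.53
95% CI: t* = 2.028, (46.83, 50.77), width = 2 · t* · s/√n = 3.93

The 95% CI is wider by 3.93 - 2.53 = 1.40.
Higher confidence requires a wider interval.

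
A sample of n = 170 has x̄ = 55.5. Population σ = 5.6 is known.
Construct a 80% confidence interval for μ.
(54.95, 56.05)

z-interval (σ known):
z* = 1.282 for 80% confidence

Margin of error = z* · σ/√n = 1.282 · 5.6/√170 = 0.55

CI: (55.5 - 0.55, 55.5 + 0.55) = (54.95, 56.05)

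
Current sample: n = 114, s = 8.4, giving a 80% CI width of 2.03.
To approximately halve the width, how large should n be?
n ≈ 456

CI width ∝ 1/√n
To reduce width by factor 2, need √n to grow by 2 → need 2² = 4 times as many samples.

Current: n = 114, width = 2.03
New: n = 456, width ≈ 1.01

Width reduced by factor of 2.03/1.01 = 2.01.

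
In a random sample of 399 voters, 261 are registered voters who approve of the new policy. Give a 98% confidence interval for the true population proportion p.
(0.599, 0.710)

Proportion CI:
p̂ = 261/399 = 0.65414
SE = √(p̂(1-p̂)/n) = √(0.65414 · 0.34586 / 399) = 0.02381

z* = 2.326
Margin = z* · SE = 2.326 · 0.02381 = 0.0554

CI: 0.65414 ± 0.0554 = (0.599, 0.710)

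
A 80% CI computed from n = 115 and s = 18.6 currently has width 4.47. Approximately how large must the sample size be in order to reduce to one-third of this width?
n ≈ 1035

CI width ∝ 1/√n
To reduce width by factor 3, need √n to grow by 3 → need 3² = 9 times as many samples.

Current: n = 115, width = 4.47
New: n = 1035, width ≈ 1.48

Width reduced by factor of 4.47/1.48 = 3.02.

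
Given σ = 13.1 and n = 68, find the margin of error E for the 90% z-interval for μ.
Margin of error = 2.61

Margin of error = z* · σ/√n
= 1.645 · 13.1/√68
= 1.645 · 13.1/8.2462
= 2.61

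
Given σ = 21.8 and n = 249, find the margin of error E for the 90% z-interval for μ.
Margin of error = 2.27

Margin of error = z* · σ/√n
= 1.645 · 21.8/√249
= 1.645 · 21.8/15.7797
= 2.27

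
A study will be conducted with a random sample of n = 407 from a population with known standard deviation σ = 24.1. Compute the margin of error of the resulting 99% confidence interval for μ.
Margin of error = 3.08

Margin of error = z* · σ/√n
= 2.576 · 24.1/√407
= 2.576 · 24.1/20.1742
= 3.08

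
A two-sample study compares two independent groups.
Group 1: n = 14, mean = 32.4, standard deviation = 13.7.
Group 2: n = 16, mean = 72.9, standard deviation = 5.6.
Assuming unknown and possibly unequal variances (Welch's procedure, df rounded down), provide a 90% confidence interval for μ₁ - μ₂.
(-47.34, -33.66)

Difference: x̄₁ - x̄₂ = -40.50
SE = √(s₁²/n₁ + s₂²/n₂) = √(13.7²/14 + 5.6²/16) = 3.9200
df = 16.77 → 16 (Welch–Satterthwaite, rounded down)
t* = 1.746

CI: -40.50 ± 1.746 · 3.9200 = -40.50 ± 6.84 = (-47.34, -33.66)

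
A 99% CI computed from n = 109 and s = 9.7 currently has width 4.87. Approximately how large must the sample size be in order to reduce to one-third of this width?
n ≈ 981

CI width ∝ 1/√n
To reduce width by factor 3, need √n to grow by 3 → need 3² = 9 times as many samples.

Current: n = 109, width = 4.87
New: n = 981, width ≈ 1.60

Width reduced by factor of 4.87/1.60 = 3.04.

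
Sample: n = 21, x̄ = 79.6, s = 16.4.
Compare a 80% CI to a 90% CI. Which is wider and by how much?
90% CI is wider by 2.87

df = 20
80% CI: t* = 1.325, (74.86, 84.34), width = 2 · t* · s/√n = 9.48
90% CI: t* = 1.725, (73.43, 85.77), width = 2 · t* · s/√n = 12.35

The 90% CI is wider by 12.35 - 9.48 = 2.87.
Higher confidence requires a wider interval.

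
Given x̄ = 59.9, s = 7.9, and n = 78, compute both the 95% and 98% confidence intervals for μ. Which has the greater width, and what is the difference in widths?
98% CI is wider by 0.69

df = 77
95% CI: t* = 1.991, (58.12, 61.68), width = 2 · t* · s/√n = 3.56
98% CI: t* = 2.376, (57.77, 62.03), width = 2 · t* · s/√n = 4.25

The 98% CI is wider by 4.25 - 3.56 = 0.69.
Higher confidence requires a wider interval.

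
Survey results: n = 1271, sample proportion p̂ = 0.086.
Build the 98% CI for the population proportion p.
(0.068, 0.104)

Proportion CI:
SE = √(p̂(1-p̂)/n) = √(0.086 · 0.914 / 1271) = 0.00786

z* = 2.326
Margin = z* · SE = 2.326 · 0.00786 = 0.0183

CI: 0.086 ± 0.0183 = (0.068, 0.104)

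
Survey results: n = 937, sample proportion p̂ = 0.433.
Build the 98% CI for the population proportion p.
(0.395, 0.471)

Proportion CI:
SE = √(p̂(1-p̂)/n) = √(0.433 · 0.567 / 937) = 0.01619

z* = 2.326
Margin = z* · SE = 2.326 · 0.01619 = 0.0377

CI: 0.433 ± 0.0377 = (0.395, 0.471)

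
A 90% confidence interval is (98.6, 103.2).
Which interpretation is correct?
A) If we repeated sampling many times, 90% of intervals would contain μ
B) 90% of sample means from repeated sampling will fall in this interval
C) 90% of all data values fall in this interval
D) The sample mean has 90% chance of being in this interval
A

A) Correct — this is the frequentist long-run coverage interpretation.
B) Wrong — coverage applies to intervals containing μ, not to future x̄ values.
C) Wrong — a CI is about the parameter μ, not individual data values.
D) Wrong — x̄ is observed and sits in the interval by construction.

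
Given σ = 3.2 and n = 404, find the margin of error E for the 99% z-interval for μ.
Margin of error = 0.41

Margin of error = z* · σ/√n
= 2.576 · 3.2/√404
= 2.576 · 3.2/20.0998
= 0.41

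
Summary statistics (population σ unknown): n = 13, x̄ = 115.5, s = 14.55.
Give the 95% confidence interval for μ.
(106.71, 124.29)

t-interval (σ unknown):
df = n - 1 = 12
t* = 2.179 for 95% confidence

Margin of error = t* · s/√n = 2.179 · 14.55/√13 = 8.79

CI: (106.71, 124.29)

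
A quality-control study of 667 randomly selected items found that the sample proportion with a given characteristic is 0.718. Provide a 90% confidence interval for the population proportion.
(0.689, 0.747)

Proportion CI:
SE = √(p̂(1-p̂)/n) = √(0.718 · 0.282 / 667) = 0.01742

z* = 1.645
Margin = z* · SE = 1.645 · 0.01742 = 0.0287

CI: 0.718 ± 0.0287 = (0.689, 0.747)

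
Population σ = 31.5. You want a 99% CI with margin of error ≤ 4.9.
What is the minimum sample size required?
n ≥ 275

For margin E ≤ 4.9:
n ≥ (z* · σ / E)²
n ≥ (2.576 · 31.5 / 4.9)²
n ≥ 274.23

Minimum n = 275 (rounding up)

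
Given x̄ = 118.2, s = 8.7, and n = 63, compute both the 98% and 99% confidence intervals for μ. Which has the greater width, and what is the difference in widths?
99% CI is wider by 0.59

df = 62
98% CI: t* = 2.388, (115.58, 120.82), width = 2 · t* · s/√n = 5.23
99% CI: t* = 2.657, (115.29, 121.11), width = 2 · t* · s/√n = 5.82

The 99% CI is wider by 5.82 - 5.23 = 0.59.
Higher confidence requires a wider interval.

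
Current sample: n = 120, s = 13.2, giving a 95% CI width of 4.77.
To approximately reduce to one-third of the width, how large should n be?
n ≈ 1080

CI width ∝ 1/√n
To reduce width by factor 3, need √n to grow by 3 → need 3² = 9 times as many samples.

Current: n = 120, width = 4.77
New: n = 1080, width ≈ 1.58

Width reduced by factor of 4.77/1.58 = 3.02.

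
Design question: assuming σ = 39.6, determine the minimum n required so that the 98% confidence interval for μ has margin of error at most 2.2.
n ≥ 1753

For margin E ≤ 2.2:
n ≥ (z* · σ / E)²
n ≥ (2.326 · 39.6 / 2.2)²
n ≥ 1752.93

Minimum n = 1753 (rounding up)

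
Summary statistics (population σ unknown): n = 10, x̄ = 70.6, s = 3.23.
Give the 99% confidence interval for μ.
(67.28, 73.92)

t-interval (σ unknown):
df = n - 1 = 9
t* = 3.250 for 99% confidence

Margin of error = t* · s/√n = 3.250 · 3.23/√10 = 3.32

CI: (67.28, 73.92)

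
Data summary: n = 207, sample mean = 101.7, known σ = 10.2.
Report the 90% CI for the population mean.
(100.53, 102.87)

z-interval (σ known):
z* = 1.645 for 90% confidence

Margin of error = z* · σ/√n = 1.645 · 10.2/√207 = 1.17

CI: (101.7 - 1.17, 101.7 + 1.17) = (100.53, 102.87)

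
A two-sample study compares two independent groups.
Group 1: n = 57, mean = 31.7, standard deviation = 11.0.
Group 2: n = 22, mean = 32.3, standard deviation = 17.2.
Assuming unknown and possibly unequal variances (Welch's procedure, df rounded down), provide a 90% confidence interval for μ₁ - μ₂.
(-7.32, 6.12)

Difference: x̄₁ - x̄₂ = -0.60
SE = √(s₁²/n₁ + s₂²/n₂) = √(11.0²/57 + 17.2²/22) = 3.9459
df = 27.89 → 27 (Welch–Satterthwaite, rounded down)
t* = 1.703

CI: -0.60 ± 1.703 · 3.9459 = -0.60 ± 6.72 = (-7.32, 6.12)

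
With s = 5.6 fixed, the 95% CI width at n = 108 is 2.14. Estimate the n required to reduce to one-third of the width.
n ≈ 972

CI width ∝ 1/√n
To reduce width by factor 3, need √n to grow by 3 → need 3² = 9 times as many samples.

Current: n = 108, width = 2.14
New: n = 972, width ≈ 0.70

Width reduced by factor of 2.14/0.70 = 3.06.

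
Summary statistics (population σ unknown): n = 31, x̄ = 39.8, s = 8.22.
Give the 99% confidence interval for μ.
(35.74, 43.86)

t-interval (σ unknown):
df = n - 1 = 30
t* = 2.750 for 99% confidence

Margin of error = t* · s/√n = 2.750 · 8.22/√31 = 4.06

CI: (35.74, 43.86)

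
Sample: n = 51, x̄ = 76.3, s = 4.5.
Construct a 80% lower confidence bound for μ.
μ ≥ 75.77

Lower bound (one-sided):
t* = 0.849 (one-sided for 80%)
Lower bound = x̄ - t* · s/√n = 76.3 - 0.849 · 4.5/√51 = 75.77

We are 80% confident that μ ≥ 75.77.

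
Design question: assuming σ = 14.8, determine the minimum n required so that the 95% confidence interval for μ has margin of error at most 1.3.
n ≥ 498

For margin E ≤ 1.3:
n ≥ (z* · σ / E)²
n ≥ (1.960 · 14.8 / 1.3)²
n ≥ 497.91

Minimum n = 498 (rounding up)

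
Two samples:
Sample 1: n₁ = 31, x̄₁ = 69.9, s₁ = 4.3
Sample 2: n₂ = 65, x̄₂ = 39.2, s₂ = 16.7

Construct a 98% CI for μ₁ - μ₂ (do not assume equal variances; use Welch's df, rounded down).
(25.45, 35.95)

Difference: x̄₁ - x̄₂ = 30.70
SE = √(s₁²/n₁ + s₂²/n₂) = √(4.3²/31 + 16.7²/65) = 2.2107
df = 79.74 → 79 (Welch–Satterthwaite, rounded down)
t* = 2.374

CI: 30.70 ± 2.374 · 2.2107 = 30.70 ± 5.25 = (25.45, 35.95)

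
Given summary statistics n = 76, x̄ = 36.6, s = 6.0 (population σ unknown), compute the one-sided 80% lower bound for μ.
μ ≥ 36.02

Lower bound (one-sided):
t* = 0.846 (one-sided for 80%)
Lower bound = x̄ - t* · s/√n = 36.6 - 0.846 · 6.0/√76 = 36.02

We are 80% confident that μ ≥ 36.02.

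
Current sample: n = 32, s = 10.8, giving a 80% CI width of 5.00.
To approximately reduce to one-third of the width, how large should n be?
n ≈ 288

CI width ∝ 1/√n
To reduce width by factor 3, need √n to grow by 3 → need 3² = 9 times as many samples.

Current: n = 32, width = 5.00
New: n = 288, width ≈ 1.64

Width reduced by factor of 5.00/1.64 = 3.05.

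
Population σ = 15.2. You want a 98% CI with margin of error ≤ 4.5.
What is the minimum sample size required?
n ≥ 62

For margin E ≤ 4.5:
n ≥ (z* · σ / E)²
n ≥ (2.326 · 15.2 / 4.5)²
n ≥ 61.73

Minimum n = 62 (rounding up)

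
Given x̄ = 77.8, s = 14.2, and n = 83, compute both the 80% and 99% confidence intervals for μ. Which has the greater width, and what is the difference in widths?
99% CI is wider by 4.19

df = 82
80% CI: t* = 1.292, (75.79, 79.81), width = 2 · t* · s/√n = 4.03
99% CI: t* = 2.637, (73.69, 81.91), width = 2 · t* · s/√n = 8.22

The 99% CI is wider by 8.22 - 4.03 = 4.19.
Higher confidence requires a wider interval.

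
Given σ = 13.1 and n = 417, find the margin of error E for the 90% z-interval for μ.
Margin of error = 1.06

Margin of error = z* · σ/√n
= 1.645 · 13.1/√417
= 1.645 · 13.1/20.4206
= 1.06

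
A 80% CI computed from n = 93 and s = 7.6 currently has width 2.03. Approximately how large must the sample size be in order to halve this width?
n ≈ 372

CI width ∝ 1/√n
To reduce width by factor 2, need √n to grow by 2 → need 2² = 4 times as many samples.

Current: n = 93, width = 2.03
New: n = 372, width ≈ 1.01

Width reduced by factor of 2.03/1.01 = 2.01.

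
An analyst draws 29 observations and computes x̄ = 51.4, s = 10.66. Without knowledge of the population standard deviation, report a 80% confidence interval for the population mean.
(48.80, 54.00)

t-interval (σ unknown):
df = n - 1 = 28
t* = 1.313 for 80% confidence

Margin of error = t* · s/√n = 1.313 · 10.66/√29 = 2.60

CI: (48.80, 54.00)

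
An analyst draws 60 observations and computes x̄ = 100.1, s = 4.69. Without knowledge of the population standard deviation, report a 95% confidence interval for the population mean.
(98.89, 101.31)

t-interval (σ unknown):
df = n - 1 = 59
t* = 2.001 for 95% confidence

Margin of error = t* · s/√n = 2.001 · 4.69/√60 = 1.21

CI: (98.89, 101.31)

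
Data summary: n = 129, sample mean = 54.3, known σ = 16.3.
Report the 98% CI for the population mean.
(50.96, 57.64)

z-interval (σ known):
z* = 2.326 for 98% confidence

Margin of error = z* · σ/√n = 2.326 · 16.3/√129 = 3.34

CI: (54.3 - 3.34, 54.3 + 3.34) = (50.96, 57.64)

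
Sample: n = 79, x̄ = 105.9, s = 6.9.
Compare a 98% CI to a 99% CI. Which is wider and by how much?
99% CI is wider by 0.41

df = 78
98% CI: t* = 2.375, (104.06, 107.74), width = 2 · t* · s/√n = 3.69
99% CI: t* = 2.640, (103.85, 107.95), width = 2 · t* · s/√n = 4.10

The 99% CI is wider by 4.10 - 3.69 = 0.41.
Higher confidence requires a wider interval.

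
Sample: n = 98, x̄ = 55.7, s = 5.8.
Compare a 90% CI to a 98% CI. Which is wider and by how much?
98% CI is wider by 0.82

df = 97
90% CI: t* = 1.661, (54.73, 56.67), width = 2 · t* · s/√n = 1.95
98% CI: t* = 2.365, (54.31, 57.09), width = 2 · t* · s/√n = 2.77

The 98% CI is wider by 2.77 - 1.95 = 0.82.
Higher confidence requires a wider interval.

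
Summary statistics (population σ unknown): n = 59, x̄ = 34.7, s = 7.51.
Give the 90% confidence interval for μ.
(33.07, 36.33)

t-interval (σ unknown):
df = n - 1 = 58
t* = 1.672 for 90% confidence

Margin of error = t* · s/√n = 1.672 · 7.51/√59 = 1.63

CI: (33.07, 36.33)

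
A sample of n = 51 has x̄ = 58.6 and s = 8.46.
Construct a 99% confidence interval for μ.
(55.43, 61.77)

t-interval (σ unknown):
df = n - 1 = 50
t* = 2.678 for 99% confidence

Margin of error = t* · s/√n = 2.678 · 8.46/√51 = 3.17

CI: (55.43, 61.77)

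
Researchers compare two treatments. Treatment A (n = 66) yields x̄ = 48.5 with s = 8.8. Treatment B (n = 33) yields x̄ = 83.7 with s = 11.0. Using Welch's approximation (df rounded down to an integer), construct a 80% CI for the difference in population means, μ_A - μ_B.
(-38.06, -32.34)

Difference: x̄₁ - x̄₂ = -35.20
SE = √(s₁²/n₁ + s₂²/n₂) = √(8.8²/66 + 11.0²/33) = 2.2000
df = 53.08 → 53 (Welch–Satterthwaite, rounded down)
t* = 1.298

CI: -35.20 ± 1.298 · 2.2000 = -35.20 ± 2.86 = (-38.06, -32.34)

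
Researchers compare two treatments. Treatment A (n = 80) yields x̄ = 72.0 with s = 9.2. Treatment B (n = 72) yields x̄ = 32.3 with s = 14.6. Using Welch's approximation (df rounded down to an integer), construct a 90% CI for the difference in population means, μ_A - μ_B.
(36.38, 43.02)

Difference: x̄₁ - x̄₂ = 39.70
SE = √(s₁²/n₁ + s₂²/n₂) = √(9.2²/80 + 14.6²/72) = 2.0046
df = 117.34 → 117 (Welch–Satterthwaite, rounded down)
t* = 1.658

CI: 39.70 ± 1.658 · 2.0046 = 39.70 ± 3.32 = (36.38, 43.02)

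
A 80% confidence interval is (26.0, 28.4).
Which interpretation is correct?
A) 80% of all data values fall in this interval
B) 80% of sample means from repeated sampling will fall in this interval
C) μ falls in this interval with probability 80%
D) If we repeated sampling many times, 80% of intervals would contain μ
D

A) Wrong — a CI is about the parameter μ, not individual data values.
B) Wrong — coverage applies to intervals containing μ, not to future x̄ values.
C) Wrong — μ is fixed; the randomness lives in the interval, not in μ.
D) Correct — this is the frequentist long-run coverage interpretation.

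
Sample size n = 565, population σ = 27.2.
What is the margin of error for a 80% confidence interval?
Margin of error = 1.47

Margin of error = z* · σ/√n
= 1.282 · 27.2/√565
= 1.282 · 27.2/23.7697
= 1.47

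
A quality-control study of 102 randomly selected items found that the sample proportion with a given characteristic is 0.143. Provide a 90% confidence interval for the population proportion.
(0.086, 0.200)

Proportion CI:
SE = √(p̂(1-p̂)/n) = √(0.143 · 0.857 / 102) = 0.03466

z* = 1.645
Margin = z* · SE = 1.645 · 0.03466 = 0.0570

CI: 0.143 ± 0.0570 = (0.086, 0.200)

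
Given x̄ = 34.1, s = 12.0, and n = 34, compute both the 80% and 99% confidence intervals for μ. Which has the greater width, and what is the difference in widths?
99% CI is wider by 5.87

df = 33
80% CI: t* = 1.308, (31.41, 36.79), width = 2 · t* · s/√n = 5.38
99% CI: t* = 2.733, (28.48, 39.72), width = 2 · t* · s/√n = 11.25

The 99% CI is wider by 11.25 - 5.38 = 5.87.
Higher confidence requires a wider interval.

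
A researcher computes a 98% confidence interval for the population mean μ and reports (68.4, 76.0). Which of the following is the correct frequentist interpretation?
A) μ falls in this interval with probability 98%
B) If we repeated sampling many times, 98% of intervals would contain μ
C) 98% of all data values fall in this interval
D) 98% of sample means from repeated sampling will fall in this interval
B

A) Wrong — μ is fixed; the randomness lives in the interval, not in μ.
B) Correct — this is the frequentist long-run coverage interpretation.
C) Wrong — a CI is about the parameter μ, not individual data values.
D) Wrong — coverage applies to intervals containing μ, not to future x̄ values.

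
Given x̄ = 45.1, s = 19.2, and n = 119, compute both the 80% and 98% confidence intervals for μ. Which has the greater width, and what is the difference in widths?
98% CI is wider by 3.76

df = 118
80% CI: t* = 1.289, (42.83, 47.37), width = 2 · t* · s/√n = 4.54
98% CI: t* = 2.358, (40.95, 49.25), width = 2 · t* · s/√n = 8.30

The 98% CI is wider by 8.30 - 4.54 = 3.76.
Higher confidence requires a wider interval.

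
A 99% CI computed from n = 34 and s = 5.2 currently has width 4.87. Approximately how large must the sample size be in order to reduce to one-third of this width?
n ≈ 306

CI width ∝ 1/√n
To reduce width by factor 3, need √n to grow by 3 → need 3² = 9 times as many samples.

Current: n = 34, width = 4.87
New: n = 306, width ≈ 1.54

Width reduced by factor of 4.87/1.54 = 3.16.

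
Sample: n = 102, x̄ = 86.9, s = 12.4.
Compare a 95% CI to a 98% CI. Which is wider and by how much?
98% CI is wider by 0.93

df = 101
95% CI: t* = 1.984, (84.46, 89.34), width = 2 · t* · s/√n = 4.87
98% CI: t* = 2.364, (84.00, 89.80), width = 2 · t* · s/√n = 5.80

The 98% CI is wider by 5.80 - 4.87 = 0.93.
Higher confidence requires a wider interval.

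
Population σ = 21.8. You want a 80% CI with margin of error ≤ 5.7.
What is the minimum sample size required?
n ≥ 25

For margin E ≤ 5.7:
n ≥ (z* · σ / E)²
n ≥ (1.282 · 21.8 / 5.7)²
n ≥ 24.04

Minimum n = 25 (rounding up)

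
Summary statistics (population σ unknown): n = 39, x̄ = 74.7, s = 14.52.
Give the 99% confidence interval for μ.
(68.39, 81.01)

t-interval (σ unknown):
df = n - 1 = 38
t* = 2.712 for 99% confidence

Margin of error = t* · s/√n = 2.712 · 14.52/√39 = 6.31

CI: (68.39, 81.01)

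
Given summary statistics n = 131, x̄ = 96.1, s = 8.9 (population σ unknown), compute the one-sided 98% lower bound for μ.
μ ≥ 94.49

Lower bound (one-sided):
t* = 2.075 (one-sided for 98%)
Lower bound = x̄ - t* · s/√n = 96.1 - 2.075 · 8.9/√131 = 94.49

We are 98% confident that μ ≥ 94.49.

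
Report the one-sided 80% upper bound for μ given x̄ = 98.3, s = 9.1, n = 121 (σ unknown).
μ ≤ 99.00

Upper bound (one-sided):
t* = 0.845 (one-sided for 80%)
Upper bound = x̄ + t* · s/√n = 98.3 + 0.845 · 9.1/√121 = 99.00

We are 80% confident that μ ≤ 99.00.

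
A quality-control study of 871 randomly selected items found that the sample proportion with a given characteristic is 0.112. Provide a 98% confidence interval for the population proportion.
(0.087, 0.137)

Proportion CI:
SE = √(p̂(1-p̂)/n) = √(0.112 · 0.888 / 871) = 0.01069

z* = 2.326
Margin = z* · SE = 2.326 · 0.01069 = 0.0249

CI: 0.112 ± 0.0249 = (0.087, 0.137)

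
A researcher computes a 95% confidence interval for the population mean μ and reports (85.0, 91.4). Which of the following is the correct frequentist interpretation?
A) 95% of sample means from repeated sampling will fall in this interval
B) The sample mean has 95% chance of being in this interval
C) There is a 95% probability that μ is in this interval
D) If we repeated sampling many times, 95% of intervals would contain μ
D

A) Wrong — coverage applies to intervals containing μ, not to future x̄ values.
B) Wrong — x̄ is observed and sits in the interval by construction.
C) Wrong — μ is fixed; the randomness lives in the interval, not in μ.
D) Correct — this is the frequentist long-run coverage interpretation.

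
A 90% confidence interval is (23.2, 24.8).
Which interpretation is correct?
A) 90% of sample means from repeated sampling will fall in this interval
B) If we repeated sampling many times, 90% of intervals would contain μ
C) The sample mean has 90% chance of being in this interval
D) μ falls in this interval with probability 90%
B

A) Wrong — coverage applies to intervals containing μ, not to future x̄ values.
B) Correct — this is the frequentist long-run coverage interpretation.
C) Wrong — x̄ is observed and sits in the interval by construction.
D) Wrong — μ is fixed; the randomness lives in the interval, not in μ.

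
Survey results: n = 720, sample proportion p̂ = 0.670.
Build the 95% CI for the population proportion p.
(0.636, 0.704)

Proportion CI:
SE = √(p̂(1-p̂)/n) = √(0.670 · 0.330 / 720) = 0.01752

z* = 1.960
Margin = z* · SE = 1.960 · 0.01752 = 0.0343

CI: 0.670 ± 0.0343 = (0.636, 0.704)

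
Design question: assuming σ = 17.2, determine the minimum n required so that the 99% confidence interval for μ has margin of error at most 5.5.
n ≥ 65

For margin E ≤ 5.5:
n ≥ (z* · σ / E)²
n ≥ (2.576 · 17.2 / 5.5)²
n ≥ 64.90

Minimum n = 65 (rounding up)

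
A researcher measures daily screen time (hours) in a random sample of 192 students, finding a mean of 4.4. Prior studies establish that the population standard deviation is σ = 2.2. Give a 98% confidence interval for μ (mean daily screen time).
(4.03, 4.77)

z-interval (σ known):
z* = 2.326 for 98% confidence

Margin of error = z* · σ/√n = 2.326 · 2.2/√192 = 0.37

CI: (4.4 - 0.37, 4.4 + 0.37) = (4.03, 4.77)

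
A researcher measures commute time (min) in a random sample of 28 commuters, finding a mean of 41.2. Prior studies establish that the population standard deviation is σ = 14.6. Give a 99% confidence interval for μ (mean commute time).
(34.09, 48.31)

z-interval (σ known):
z* = 2.576 for 99% confidence

Margin of error = z* · σ/√n = 2.576 · 14.6/√28 = 7.11

CI: (41.2 - 7.11, 41.2 + 7.11) = (34.09, 48.31)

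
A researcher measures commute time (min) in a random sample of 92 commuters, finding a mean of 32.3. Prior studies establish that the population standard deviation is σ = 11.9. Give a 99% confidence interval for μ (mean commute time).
(29.10, 35.50)

z-interval (σ known):
z* = 2.576 for 99% confidence

Margin of error = z* · σ/√n = 2.576 · 11.9/√92 = 3.20

CI: (32.3 - 3.20, 32.3 + 3.20) = (29.10, 35.50)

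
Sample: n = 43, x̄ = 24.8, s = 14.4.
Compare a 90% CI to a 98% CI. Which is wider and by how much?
98% CI is wider by 3.23

df = 42
90% CI: t* = 1.682, (21.11, 28.49), width = 2 · t* · s/√n = 7.39
98% CI: t* = 2.418, (19.49, 30.11), width = 2 · t* · s/√n = 10.62

The 98% CI is wider by 10.62 - 7.39 = 3.23.
Higher confidence requires a wider interval.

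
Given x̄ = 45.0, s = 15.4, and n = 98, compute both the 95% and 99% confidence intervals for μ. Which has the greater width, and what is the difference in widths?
99% CI is wider by 1.99

df = 97
95% CI: t* = 1.985, (41.91, 48.09), width = 2 · t* · s/√n = 6.18
99% CI: t* = 2.627, (40.91, 49.09), width = 2 · t* · s/√n = 8.17

The 99% CI is wider by 8.17 - 6.18 = 1.99.
Higher confidence requires a wider interval.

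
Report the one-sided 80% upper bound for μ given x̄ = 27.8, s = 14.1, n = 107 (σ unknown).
μ ≤ 28.95

Upper bound (one-sided):
t* = 0.845 (one-sided for 80%)
Upper bound = x̄ + t* · s/√n = 27.8 + 0.845 · 14.1/√107 = 28.95

We are 80% confident that μ ≤ 28.95.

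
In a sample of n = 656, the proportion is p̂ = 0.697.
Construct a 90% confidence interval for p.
(0.667, 0.727)

Proportion CI:
SE = √(p̂(1-p̂)/n) = √(0.697 · 0.303 / 656) = 0.01794

z* = 1.645
Margin = z* · SE = 1.645 · 0.01794 = 0.0295

CI: 0.697 ± 0.0295 = (0.667, 0.727)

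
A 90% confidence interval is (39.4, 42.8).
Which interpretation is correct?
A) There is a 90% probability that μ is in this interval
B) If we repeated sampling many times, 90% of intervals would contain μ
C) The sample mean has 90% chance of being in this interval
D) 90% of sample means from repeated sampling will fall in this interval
B

A) Wrong — μ is fixed; the randomness lives in the interval, not in μ.
B) Correct — this is the frequentist long-run coverage interpretation.
C) Wrong — x̄ is observed and sits in the interval by construction.
D) Wrong — coverage applies to intervals containing μ, not to future x̄ values.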